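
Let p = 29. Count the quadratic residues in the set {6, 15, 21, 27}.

(6/29) = +1 → QR.
(15/29) = -1 → non-residue.
(21/29) = -1 → non-residue.
(27/29) = -1 → non-residue.
Total quadratic residues among the 4: 1.

1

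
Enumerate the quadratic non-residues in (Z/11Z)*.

2 6 7 8 10

Square k = 1,…,5 (k and 11−k give the same square):
1²=1, 2²=4, 3²=9, 4²≡5, 5²≡3 (mod 11).
The residues are {1, 3, 4, 5, 9}; the non-residues are the remaining 5 nonzero classes.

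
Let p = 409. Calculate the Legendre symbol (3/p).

Reciprocity: 3 ≡ 3 and 409 ≡ 1 (mod 4), so (3/409) = +(409/3).
Reduce top mod 3: now compute (1/3).
Reached (1/3) = 1. Collecting the sign flips along the way, the symbol is +1.

1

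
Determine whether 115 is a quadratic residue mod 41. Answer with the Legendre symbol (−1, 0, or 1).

First reduce: 115 ≡ 33 (mod 41).
Reciprocity: 33 ≡ 1 and 41 ≡ 1 (mod 4), so (33/41) = +(41/33).
Reduce top mod 33: now compute (8/33).
Pull out 2^3: since 33 ≡ 1 (mod 8), (2/33) = +1, so (2/33)^3 = +1.
Reached (1/33) = 1. Collecting the sign flips along the way, the symbol is +1.

1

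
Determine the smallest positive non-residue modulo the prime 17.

3

(2/17) = +1, so 2 is a residue.
(3/17) = −1, so 3 is the smallest positive non-residue mod 17.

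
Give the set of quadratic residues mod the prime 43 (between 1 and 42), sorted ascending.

1, 4, 6, 9, 10, 11, 13, 14, 15, 16, 17, 21, 23, 24, 25, 31, 35, 36, 38, 40, 41

Square k = 1,…,21 (k and 43−k give the same square):
1²=1, 2²=4, 3²=9, 4²=16, 5²=25, 6²=36, 7²≡6, 8²≡21, 9²≡38, 10²≡14, 11²≡35, 12²≡15, 13²≡40, 14²≡24, 15²≡10, 16²≡41, 17²≡31, 18²≡23, 19²≡17, 20²≡13, 21²≡11 (mod 43).
So the quadratic residues mod 43 are {1, 4, 6, 9, 10, 11, 13, 14, 15, 16, 17, 21, 23, 24, 25, 31, 35, 36, 38, 40, 41}.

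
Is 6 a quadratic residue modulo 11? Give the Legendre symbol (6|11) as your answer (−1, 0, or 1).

-1

Pull out 2: since 11 ≡ 3 (mod 8), (2/11) = -1.
Reciprocity: 3 ≡ 3 and 11 ≡ 3 (mod 4), so (3/11) = −(11/3).
Reduce top mod 3: now compute (2/3).
Pull out 2: since 3 ≡ 3 (mod 8), (2/3) = -1.
Reached (1/3) = 1. Collecting the sign flips along the way, the symbol is -1.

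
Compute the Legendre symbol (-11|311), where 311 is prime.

First reduce: -11 ≡ 300 (mod 311).
Pull out 2^2: since 311 ≡ 7 (mod 8), (2/311) = +1, so (2/311)^2 = +1.
Reciprocity: 75 ≡ 3 and 311 ≡ 3 (mod 4), so (75/311) = −(311/75).
Reduce top mod 75: now compute (11/75).
Reciprocity: 11 ≡ 3 and 75 ≡ 3 (mod 4), so (11/75) = −(75/11).
Reduce top mod 11: now compute (9/11).
Reciprocity: 9 ≡ 1 and 11 ≡ 3 (mod 4), so (9/11) = +(11/9).
Reduce top mod 9: now compute (2/9).
Pull out 2: since 9 ≡ 1 (mod 8), (2/9) = +1.
Reached (1/9) = 1. Collecting the sign flips along the way, the symbol is +1.

1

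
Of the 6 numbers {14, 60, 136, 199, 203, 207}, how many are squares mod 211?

(14/211) = +1 → QR.
(60/211) = -1 → non-residue.
(136/211) = +1 → QR.
(199/211) = +1 → QR.
(203/211) = +1 → QR.
(207/211) = -1 → non-residue.
Total quadratic residues among the 6: 4.

4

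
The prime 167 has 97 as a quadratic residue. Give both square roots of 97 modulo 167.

Since 167 ≡ 3 (mod 4), a square root of 97 is 97^((167+1)/4) = 97^42 mod 167.
Repeated squaring: 97^2≡57, 97^4≡76, 97^8≡98, 97^16≡85, 97^32≡44 (mod 167).
97^42 = 97^(32+8+2) ≡ 127 (mod 167).
Check: 127² = 16129 ≡ 97 (mod 167). The two roots are 40 and 127.

40, 127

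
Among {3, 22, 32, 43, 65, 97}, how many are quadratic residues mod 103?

(3/103) = -1 → non-residue.
(22/103) = -1 → non-residue.
(32/103) = +1 → QR.
(43/103) = -1 → non-residue.
(65/103) = -1 → non-residue.
(97/103) = +1 → QR.
Total quadratic residues among the 6: 2.

2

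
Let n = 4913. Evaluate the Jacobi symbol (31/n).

Reciprocity: 31 ≡ 3 and 4913 ≡ 1 (mod 4), so (31/4913) = +(4913/31).
Reduce top mod 31: now compute (15/31).
Reciprocity: 15 ≡ 3 and 31 ≡ 3 (mod 4), so (15/31) = −(31/15).
Reduce top mod 15: now compute (1/15).
Reached (1/15) = 1. Collecting the sign flips along the way, the symbol is -1.

-1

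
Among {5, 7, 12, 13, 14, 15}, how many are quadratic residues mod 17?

2

(5/17) = -1 → non-residue.
(7/17) = -1 → non-residue.
(12/17) = -1 → non-residue.
(13/17) = +1 → QR.
(14/17) = -1 → non-residue.
(15/17) = +1 → QR.
Total quadratic residues among the 6: 2.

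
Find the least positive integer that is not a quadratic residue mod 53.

2

(2/53) = −1, so 2 is the smallest positive non-residue mod 53.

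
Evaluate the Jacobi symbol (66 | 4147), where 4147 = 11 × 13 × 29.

Pull out 2: since 4147 ≡ 3 (mod 8), (2/4147) = -1.
Reciprocity: 33 ≡ 1 and 4147 ≡ 3 (mod 4), so (33/4147) = +(4147/33).
Reduce top mod 33: now compute (22/33).
Pull out 2: since 33 ≡ 1 (mod 8), (2/33) = +1.
Reciprocity: 11 ≡ 3 and 33 ≡ 1 (mod 4), so (11/33) = +(33/11).
Reduce top mod 11: now compute (0/11).
Top reduces to 0: gcd > 1, so the symbol is 0.

0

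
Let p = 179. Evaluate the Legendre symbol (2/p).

Pull out 2: since 179 ≡ 3 (mod 8), (2/179) = -1.
Reached (1/179) = 1. Collecting the sign flips along the way, the symbol is -1.

-1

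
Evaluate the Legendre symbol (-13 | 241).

-1

First reduce: -13 ≡ 228 (mod 241).
Pull out 2^2: since 241 ≡ 1 (mod 8), (2/241) = +1, so (2/241)^2 = +1.
Reciprocity: 57 ≡ 1 and 241 ≡ 1 (mod 4), so (57/241) = +(241/57).
Reduce top mod 57: now compute (13/57).
Reciprocity: 13 ≡ 1 and 57 ≡ 1 (mod 4), so (13/57) = +(57/13).
Reduce top mod 13: now compute (5/13).
Reciprocity: 5 ≡ 1 and 13 ≡ 1 (mod 4), so (5/13) = +(13/5).
Reduce top mod 5: now compute (3/5).
Reciprocity: 3 ≡ 3 and 5 ≡ 1 (mod 4), so (3/5) = +(5/3).
Reduce top mod 3: now compute (2/3).
Pull out 2: since 3 ≡ 3 (mod 8), (2/3) = -1.
Reached (1/3) = 1. Collecting the sign flips along the way, the symbol is -1.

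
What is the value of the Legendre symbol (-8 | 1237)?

First reduce: -8 ≡ 1229 (mod 1237).
Reciprocity: 1229 ≡ 1 and 1237 ≡ 1 (mod 4), so (1229/1237) = +(1237/1229).
Reduce top mod 1229: now compute (8/1229).
Pull out 2^3: since 1229 ≡ 5 (mod 8), (2/1229) = -1, so (2/1229)^3 = -1.
Reached (1/1229) = 1. Collecting the sign flips along the way, the symbol is -1.

-1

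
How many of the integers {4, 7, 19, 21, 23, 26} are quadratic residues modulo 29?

(4/29) = +1 → QR.
(7/29) = +1 → QR.
(19/29) = -1 → non-residue.
(21/29) = -1 → non-residue.
(23/29) = +1 → QR.
(26/29) = -1 → non-residue.
Total quadratic residues among the 6: 3.

3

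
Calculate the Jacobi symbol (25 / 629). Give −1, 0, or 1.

Reciprocity: 25 ≡ 1 and 629 ≡ 1 (mod 4), so (25/629) = +(629/25).
Reduce top mod 25: now compute (4/25).
Pull out 2^2: since 25 ≡ 1 (mod 8), (2/25) = +1, so (2/25)^2 = +1.
Reached (1/25) = 1. Collecting the sign flips along the way, the symbol is +1.

1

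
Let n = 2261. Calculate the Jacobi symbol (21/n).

Reciprocity: 21 ≡ 1 and 2261 ≡ 1 (mod 4), so (21/2261) = +(2261/21).
Reduce top mod 21: now compute (14/21).
Pull out 2: since 21 ≡ 5 (mod 8), (2/21) = -1.
Reciprocity: 7 ≡ 3 and 21 ≡ 1 (mod 4), so (7/21) = +(21/7).
Reduce top mod 7: now compute (0/7).
Top reduces to 0: gcd > 1, so the symbol is 0.

0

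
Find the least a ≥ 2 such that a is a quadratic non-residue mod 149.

(2/149) = −1, so 2 is the smallest positive non-residue mod 149.

2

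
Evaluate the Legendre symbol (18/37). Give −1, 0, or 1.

-1

Pull out 2: since 37 ≡ 5 (mod 8), (2/37) = -1.
Reciprocity: 9 ≡ 1 and 37 ≡ 1 (mod 4), so (9/37) = +(37/9).
Reduce top mod 9: now compute (1/9).
Reached (1/9) = 1. Collecting the sign flips along the way, the symbol is -1.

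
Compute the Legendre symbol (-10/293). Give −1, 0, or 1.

First reduce: -10 ≡ 283 (mod 293).
Reciprocity: 283 ≡ 3 and 293 ≡ 1 (mod 4), so (283/293) = +(293/283).
Reduce top mod 283: now compute (10/283).
Pull out 2: since 283 ≡ 3 (mod 8), (2/283) = -1.
Reciprocity: 5 ≡ 1 and 283 ≡ 3 (mod 4), so (5/283) = +(283/5).
Reduce top mod 5: now compute (3/5).
Reciprocity: 3 ≡ 3 and 5 ≡ 1 (mod 4), so (3/5) = +(5/3).
Reduce top mod 3: now compute (2/3).
Pull out 2: since 3 ≡ 3 (mod 8), (2/3) = -1.
Reached (1/3) = 1. Collecting the sign flips along the way, the symbol is +1.

1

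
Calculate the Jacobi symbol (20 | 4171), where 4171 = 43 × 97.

1

Pull out 2^2: since 4171 ≡ 3 (mod 8), (2/4171) = -1, so (2/4171)^2 = +1.
Reciprocity: 5 ≡ 1 and 4171 ≡ 3 (mod 4), so (5/4171) = +(4171/5).
Reduce top mod 5: now compute (1/5).
Reached (1/5) = 1. Collecting the sign flips along the way, the symbol is +1.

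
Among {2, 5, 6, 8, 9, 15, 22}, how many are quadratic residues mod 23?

4

(2/23) = +1 → QR.
(5/23) = -1 → non-residue.
(6/23) = +1 → QR.
(8/23) = +1 → QR.
(9/23) = +1 → QR.
(15/23) = -1 → non-residue.
(22/23) = -1 → non-residue.
Total quadratic residues among the 7: 4.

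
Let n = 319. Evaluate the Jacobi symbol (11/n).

0

Reciprocity: 11 ≡ 3 and 319 ≡ 3 (mod 4), so (11/319) = −(319/11).
Reduce top mod 11: now compute (0/11).
Top reduces to 0: gcd > 1, so the symbol is 0.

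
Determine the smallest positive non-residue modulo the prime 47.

(2/47) = +1, so 2 is a residue.
(3/47) = +1, so 3 is a residue.
(4/47) = +1, so 4 is a residue.
(5/47) = −1, so 5 is the smallest positive non-residue mod 47.

5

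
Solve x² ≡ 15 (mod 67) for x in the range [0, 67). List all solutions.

22, 45

Since 67 ≡ 3 (mod 4), a square root of 15 is 15^((67+1)/4) = 15^17 mod 67.
Repeated squaring: 15^2≡24, 15^4≡40, 15^8≡59, 15^16≡64 (mod 67).
15^17 = 15^(16+1) ≡ 22 (mod 67).
Check: 22² = 484 ≡ 15 (mod 67). The two roots are 22 and 45.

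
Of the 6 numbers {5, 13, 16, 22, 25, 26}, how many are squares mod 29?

5

(5/29) = +1 → QR.
(13/29) = +1 → QR.
(16/29) = +1 → QR.
(22/29) = +1 → QR.
(25/29) = +1 → QR.
(26/29) = -1 → non-residue.
Total quadratic residues among the 6: 5.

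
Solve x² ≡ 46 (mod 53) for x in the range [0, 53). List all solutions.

24, 29

53 ≡ 1 (mod 4), so we find a root by search.
Trying successive values, 24² = 576 ≡ 46 (mod 53). The other root is 53 − 24 = 29.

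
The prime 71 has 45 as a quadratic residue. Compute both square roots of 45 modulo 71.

20, 51

Since 71 ≡ 3 (mod 4), a square root of 45 is 45^((71+1)/4) = 45^18 mod 71.
Repeated squaring: 45^2≡37, 45^4≡20, 45^8≡45, 45^16≡37 (mod 71).
45^18 = 45^(16+2) ≡ 20 (mod 71).
Check: 20² = 400 ≡ 45 (mod 71). The two roots are 20 and 51.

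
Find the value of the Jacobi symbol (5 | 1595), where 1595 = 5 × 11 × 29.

0

Reciprocity: 5 ≡ 1 and 1595 ≡ 3 (mod 4), so (5/1595) = +(1595/5).
Reduce top mod 5: now compute (0/5).
Top reduces to 0: gcd > 1, so the symbol is 0.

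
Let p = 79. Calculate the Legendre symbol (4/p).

1

Euler's criterion: (4/79) ≡ 4^39 (mod 79).
4^2 ≡ 16 (mod 79)
4^4 ≡ 19 (mod 79)
4^8 ≡ 45 (mod 79)
4^16 ≡ 50 (mod 79)
4^32 ≡ 51 (mod 79)
4^39 = 4^(32+4+2+1) ≡ 1 (mod 79).
Result is 1, so (4/79) = 1.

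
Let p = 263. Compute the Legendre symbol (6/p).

1

Pull out 2: since 263 ≡ 7 (mod 8), (2/263) = +1.
Reciprocity: 3 ≡ 3 and 263 ≡ 3 (mod 4), so (3/263) = −(263/3).
Reduce top mod 3: now compute (2/3).
Pull out 2: since 3 ≡ 3 (mod 8), (2/3) = -1.
Reached (1/3) = 1. Collecting the sign flips along the way, the symbol is +1.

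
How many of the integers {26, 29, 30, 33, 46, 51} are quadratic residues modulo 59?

(26/59) = +1 → QR.
(29/59) = +1 → QR.
(30/59) = -1 → non-residue.
(33/59) = -1 → non-residue.
(46/59) = +1 → QR.
(51/59) = +1 → QR.
Total quadratic residues among the 6: 4.

4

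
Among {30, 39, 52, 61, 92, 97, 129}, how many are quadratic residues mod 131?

4

(30/131) = -1 → non-residue.
(39/131) = +1 → QR.
(52/131) = +1 → QR.
(61/131) = +1 → QR.
(92/131) = -1 → non-residue.
(97/131) = -1 → non-residue.
(129/131) = +1 → QR.
Total quadratic residues among the 7: 4.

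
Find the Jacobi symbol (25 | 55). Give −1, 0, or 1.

Reciprocity: 25 ≡ 1 and 55 ≡ 3 (mod 4), so (25/55) = +(55/25).
Reduce top mod 25: now compute (5/25).
Reciprocity: 5 ≡ 1 and 25 ≡ 1 (mod 4), so (5/25) = +(25/5).
Reduce top mod 5: now compute (0/5).
Top reduces to 0: gcd > 1, so the symbol is 0.

0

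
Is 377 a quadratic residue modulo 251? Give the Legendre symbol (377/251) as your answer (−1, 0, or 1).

-1

First reduce: 377 ≡ 126 (mod 251).
Pull out 2: since 251 ≡ 3 (mod 8), (2/251) = -1.
Reciprocity: 63 ≡ 3 and 251 ≡ 3 (mod 4), so (63/251) = −(251/63).
Reduce top mod 63: now compute (62/63).
Pull out 2: since 63 ≡ 7 (mod 8), (2/63) = +1.
Reciprocity: 31 ≡ 3 and 63 ≡ 3 (mod 4), so (31/63) = −(63/31).
Reduce top mod 31: now compute (1/31).
Reached (1/31) = 1. Collecting the sign flips along the way, the symbol is -1.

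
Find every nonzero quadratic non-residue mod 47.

5, 10, 11, 13, 15, 19, 20, 22, 23, 26, 29, 30, 31, 33, 35, 38, 39, 40, 41, 43, 44, 45, 46

Square k = 1,…,23 (k and 47−k give the same square):
1²=1, 2²=4, 3²=9, 4²=16, 5²=25, 6²=36, 7²≡2, 8²≡17, 9²≡34, 10²≡6, 11²≡27, 12²≡3, 13²≡28, 14²≡8, 15²≡37, 16²≡21, 17²≡7, 18²≡42, 19²≡32, 20²≡24, 21²≡18, 22²≡14, 23²≡12 (mod 47).
The residues are {1, 2, 3, 4, 6, 7, 8, 9, 12, 14, 16, 17, 18, 21, 24, 25, 27, 28, 32, 34, 36, 37, 42}; the non-residues are the remaining 23 nonzero classes.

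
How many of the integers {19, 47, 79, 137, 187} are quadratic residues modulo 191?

(19/191) = -1 → non-residue.
(47/191) = -1 → non-residue.
(79/191) = +1 → QR.
(137/191) = -1 → non-residue.
(187/191) = -1 → non-residue.
Total quadratic residues among the 5: 1.

1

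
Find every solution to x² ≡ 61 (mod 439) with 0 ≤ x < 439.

73, 366

Since 439 ≡ 3 (mod 4), a square root of 61 is 61^((439+1)/4) = 61^110 mod 439.
Repeated squaring: 61^2≡209, 61^4≡220, 61^8≡110, 61^16≡247, 61^32≡427, 61^64≡144 (mod 439).
61^110 = 61^(64+32+8+4+2) ≡ 73 (mod 439).
Check: 73² = 5329 ≡ 61 (mod 439). The two roots are 73 and 366.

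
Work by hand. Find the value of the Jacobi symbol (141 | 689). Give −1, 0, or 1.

1

Reciprocity: 141 ≡ 1 and 689 ≡ 1 (mod 4), so (141/689) = +(689/141).
Reduce top mod 141: now compute (125/141).
Reciprocity: 125 ≡ 1 and 141 ≡ 1 (mod 4), so (125/141) = +(141/125).
Reduce top mod 125: now compute (16/125).
Pull out 2^4: since 125 ≡ 5 (mod 8), (2/125) = -1, so (2/125)^4 = +1.
Reached (1/125) = 1. Collecting the sign flips along the way, the symbol is +1.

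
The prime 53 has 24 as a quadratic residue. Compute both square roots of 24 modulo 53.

53 ≡ 1 (mod 4), so we find a root by search.
Trying successive values, 17² = 289 ≡ 24 (mod 53). The other root is 53 − 17 = 36.

17, 36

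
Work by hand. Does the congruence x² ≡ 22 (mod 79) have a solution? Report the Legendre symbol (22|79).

Pull out 2: since 79 ≡ 7 (mod 8), (2/79) = +1.
Reciprocity: 11 ≡ 3 and 79 ≡ 3 (mod 4), so (11/79) = −(79/11).
Reduce top mod 11: now compute (2/11).
Pull out 2: since 11 ≡ 3 (mod 8), (2/11) = -1.
Reached (1/11) = 1. Collecting the sign flips along the way, the symbol is +1.

1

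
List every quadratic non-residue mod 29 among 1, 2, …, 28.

Square k = 1,…,14 (k and 29−k give the same square):
1²=1, 2²=4, 3²=9, 4²=16, 5²=25, 6²≡7, 7²≡20, 8²≡6, 9²≡23, 10²≡13, 11²≡5, 12²≡28, 13²≡24, 14²≡22 (mod 29).
The residues are {1, 4, 5, 6, 7, 9, 13, 16, 20, 22, 23, 24, 25, 28}; the non-residues are the remaining 14 nonzero classes.

2, 3, 8, 10, 11, 12, 14, 15, 17, 18, 19, 21, 26, 27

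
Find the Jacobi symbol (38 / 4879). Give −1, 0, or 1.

1

Pull out 2: since 4879 ≡ 7 (mod 8), (2/4879) = +1.
Reciprocity: 19 ≡ 3 and 4879 ≡ 3 (mod 4), so (19/4879) = −(4879/19).
Reduce top mod 19: now compute (15/19).
Reciprocity: 15 ≡ 3 and 19 ≡ 3 (mod 4), so (15/19) = −(19/15).
Reduce top mod 15: now compute (4/15).
Pull out 2^2: since 15 ≡ 7 (mod 8), (2/15) = +1, so (2/15)^2 = +1.
Reached (1/15) = 1. Collecting the sign flips along the way, the symbol is +1.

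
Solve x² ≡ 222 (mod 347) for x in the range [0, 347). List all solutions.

48, 299

Since 347 ≡ 3 (mod 4), a square root of 222 is 222^((347+1)/4) = 222^87 mod 347.
Repeated squaring: 222^2≡10, 222^4≡100, 222^8≡284, 222^16≡152, 222^32≡202, 222^64≡205 (mod 347).
222^87 = 222^(64+16+4+2+1) ≡ 48 (mod 347).
Check: 48² = 2304 ≡ 222 (mod 347). The two roots are 48 and 299.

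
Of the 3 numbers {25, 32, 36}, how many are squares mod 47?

3

(25/47) = +1 → QR.
(32/47) = +1 → QR.
(36/47) = +1 → QR.
Total quadratic residues among the 3: 3.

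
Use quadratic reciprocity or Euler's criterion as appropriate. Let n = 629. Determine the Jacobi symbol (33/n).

1

Reciprocity: 33 ≡ 1 and 629 ≡ 1 (mod 4), so (33/629) = +(629/33).
Reduce top mod 33: now compute (2/33).
Pull out 2: since 33 ≡ 1 (mod 8), (2/33) = +1.
Reached (1/33) = 1. Collecting the sign flips along the way, the symbol is +1.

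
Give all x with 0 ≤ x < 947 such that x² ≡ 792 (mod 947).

Since 947 ≡ 3 (mod 4), a square root of 792 is 792^((947+1)/4) = 792^237 mod 947.
Repeated squaring: 792^2≡350, 792^4≡337, 792^8≡876, 792^16≡306, 792^32≡830, 792^64≡431, 792^128≡149 (mod 947).
792^237 = 792^(128+64+32+8+4+1) ≡ 232 (mod 947).
Check: 232² = 53824 ≡ 792 (mod 947). The two roots are 232 and 715.

232, 715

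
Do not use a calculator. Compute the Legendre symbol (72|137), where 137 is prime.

Euler's criterion: (72/137) ≡ 72^68 (mod 137).
72^2 ≡ 115 (mod 137)
72^4 ≡ 73 (mod 137)
72^8 ≡ 123 (mod 137)
72^16 ≡ 59 (mod 137)
72^32 ≡ 56 (mod 137)
72^64 ≡ 122 (mod 137)
72^68 = 72^(64+4) ≡ 1 (mod 137).
Result is 1, so (72/137) = 1.

1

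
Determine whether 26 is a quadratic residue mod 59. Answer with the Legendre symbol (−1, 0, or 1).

1

Pull out 2: since 59 ≡ 3 (mod 8), (2/59) = -1.
Reciprocity: 13 ≡ 1 and 59 ≡ 3 (mod 4), so (13/59) = +(59/13).
Reduce top mod 13: now compute (7/13).
Reciprocity: 7 ≡ 3 and 13 ≡ 1 (mod 4), so (7/13) = +(13/7).
Reduce top mod 7: now compute (6/7).
Pull out 2: since 7 ≡ 7 (mod 8), (2/7) = +1.
Reciprocity: 3 ≡ 3 and 7 ≡ 3 (mod 4), so (3/7) = −(7/3).
Reduce top mod 3: now compute (1/3).
Reached (1/3) = 1. Collecting the sign flips along the way, the symbol is +1.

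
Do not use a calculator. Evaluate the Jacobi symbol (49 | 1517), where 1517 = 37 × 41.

Reciprocity: 49 ≡ 1 and 1517 ≡ 1 (mod 4), so (49/1517) = +(1517/49).
Reduce top mod 49: now compute (47/49).
Reciprocity: 47 ≡ 3 and 49 ≡ 1 (mod 4), so (47/49) = +(49/47).
Reduce top mod 47: now compute (2/47).
Pull out 2: since 47 ≡ 7 (mod 8), (2/47) = +1.
Reached (1/47) = 1. Collecting the sign flips along the way, the symbol is +1.

1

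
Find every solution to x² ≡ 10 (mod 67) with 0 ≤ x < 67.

Since 67 ≡ 3 (mod 4), a square root of 10 is 10^((67+1)/4) = 10^17 mod 67.
Repeated squaring: 10^2≡33, 10^4≡17, 10^8≡21, 10^16≡39 (mod 67).
10^17 = 10^(16+1) ≡ 55 (mod 67).
Check: 55² = 3025 ≡ 10 (mod 67). The two roots are 12 and 55.

12, 55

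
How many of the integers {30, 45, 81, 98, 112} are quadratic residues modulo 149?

(30/149) = +1 → QR.
(45/149) = +1 → QR.
(81/149) = +1 → QR.
(98/149) = -1 → non-residue.
(112/149) = +1 → QR.
Total quadratic residues among the 5: 4.

4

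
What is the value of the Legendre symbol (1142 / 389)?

1

Euler's criterion: (1142/389) ≡ 364^194 (mod 389).
364^2 ≡ 236 (mod 389)
364^4 ≡ 69 (mod 389)
364^8 ≡ 93 (mod 389)
364^16 ≡ 91 (mod 389)
364^32 ≡ 112 (mod 389)
364^64 ≡ 96 (mod 389)
364^128 ≡ 269 (mod 389)
364^194 = 364^(128+64+2) ≡ 1 (mod 389).
Result is 1, so (1142/389) = 1.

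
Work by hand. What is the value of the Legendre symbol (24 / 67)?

1

Euler's criterion: (24/67) ≡ 24^33 (mod 67).
24^2 ≡ 40 (mod 67)
24^4 ≡ 59 (mod 67)
24^8 ≡ 64 (mod 67)
24^16 ≡ 9 (mod 67)
24^32 ≡ 14 (mod 67)
24^33 = 24^(32+1) ≡ 1 (mod 67).
Result is 1, so (24/67) = 1.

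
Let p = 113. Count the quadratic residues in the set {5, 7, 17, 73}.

1

(5/113) = -1 → non-residue.
(7/113) = +1 → QR.
(17/113) = -1 → non-residue.
(73/113) = -1 → non-residue.
Total quadratic residues among the 4: 1.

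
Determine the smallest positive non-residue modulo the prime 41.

(2/41) = +1, so 2 is a residue.
(3/41) = −1, so 3 is the smallest positive non-residue mod 41.

3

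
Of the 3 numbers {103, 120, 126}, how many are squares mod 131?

(103/131) = -1 → non-residue.
(120/131) = -1 → non-residue.
(126/131) = -1 → non-residue.
Total quadratic residues among the 3: 0.

0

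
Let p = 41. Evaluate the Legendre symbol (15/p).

-1

Euler's criterion: (15/41) ≡ 15^20 (mod 41).
15^2 ≡ 20 (mod 41)
15^4 ≡ 31 (mod 41)
15^8 ≡ 18 (mod 41)
15^16 ≡ 37 (mod 41)
15^20 = 15^(16+4) ≡ 40 (mod 41).
Result is 40 ≡ −1, so (15/41) = −1.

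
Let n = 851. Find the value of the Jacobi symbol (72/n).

Pull out 2^3: since 851 ≡ 3 (mod 8), (2/851) = -1, so (2/851)^3 = -1.
Reciprocity: 9 ≡ 1 and 851 ≡ 3 (mod 4), so (9/851) = +(851/9).
Reduce top mod 9: now compute (5/9).
Reciprocity: 5 ≡ 1 and 9 ≡ 1 (mod 4), so (5/9) = +(9/5).
Reduce top mod 5: now compute (4/5).
Pull out 2^2: since 5 ≡ 5 (mod 8), (2/5) = -1, so (2/5)^2 = +1.
Reached (1/5) = 1. Collecting the sign flips along the way, the symbol is -1.

-1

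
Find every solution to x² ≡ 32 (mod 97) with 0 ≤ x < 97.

97 ≡ 1 (mod 4), so we find a root by search.
Trying successive values, 41² = 1681 ≡ 32 (mod 97). The other root is 97 − 41 = 56.

41, 56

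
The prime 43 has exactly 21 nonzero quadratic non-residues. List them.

Square k = 1,…,21 (k and 43−k give the same square):
1²=1, 2²=4, 3²=9, 4²=16, 5²=25, 6²=36, 7²≡6, 8²≡21, 9²≡38, 10²≡14, 11²≡35, 12²≡15, 13²≡40, 14²≡24, 15²≡10, 16²≡41, 17²≡31, 18²≡23, 19²≡17, 20²≡13, 21²≡11 (mod 43).
The residues are {1, 4, 6, 9, 10, 11, 13, 14, 15, 16, 17, 21, 23, 24, 25, 31, 35, 36, 38, 40, 41}; the non-residues are the remaining 21 nonzero classes.

2, 3, 5, 7, 8, 12, 18, 19, 20, 22, 26, 27, 28, 29, 30, 32, 33, 34, 37, 39, 42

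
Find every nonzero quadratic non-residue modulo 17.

Square k = 1,…,8 (k and 17−k give the same square):
1²=1, 2²=4, 3²=9, 4²=16, 5²≡8, 6²≡2, 7²≡15, 8²≡13 (mod 17).
The residues are {1, 2, 4, 8, 9, 13, 15, 16}; the non-residues are the remaining 8 nonzero classes.

3, 5, 6, 7, 10, 11, 12, 14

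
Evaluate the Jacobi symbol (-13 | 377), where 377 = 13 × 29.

First reduce: -13 ≡ 364 (mod 377).
Pull out 2^2: since 377 ≡ 1 (mod 8), (2/377) = +1, so (2/377)^2 = +1.
Reciprocity: 91 ≡ 3 and 377 ≡ 1 (mod 4), so (91/377) = +(377/91).
Reduce top mod 91: now compute (13/91).
Reciprocity: 13 ≡ 1 and 91 ≡ 3 (mod 4), so (13/91) = +(91/13).
Reduce top mod 13: now compute (0/13).
Top reduces to 0: gcd > 1, so the symbol is 0.

0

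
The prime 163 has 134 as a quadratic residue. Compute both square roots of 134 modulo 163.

Since 163 ≡ 3 (mod 4), a square root of 134 is 134^((163+1)/4) = 134^41 mod 163.
Repeated squaring: 134^2≡26, 134^4≡24, 134^8≡87, 134^16≡71, 134^32≡151 (mod 163).
134^41 = 134^(32+8+1) ≡ 121 (mod 163).
Check: 121² = 14641 ≡ 134 (mod 163). The two roots are 42 and 121.

42, 121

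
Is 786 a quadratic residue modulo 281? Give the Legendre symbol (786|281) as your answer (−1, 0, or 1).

1

Euler's criterion: (786/281) ≡ 224^140 (mod 281).
224^2 ≡ 158 (mod 281)
224^4 ≡ 236 (mod 281)
224^8 ≡ 58 (mod 281)
224^16 ≡ 273 (mod 281)
224^32 ≡ 64 (mod 281)
224^64 ≡ 162 (mod 281)
224^128 ≡ 111 (mod 281)
224^140 = 224^(128+8+4) ≡ 1 (mod 281).
Result is 1, so (786/281) = 1.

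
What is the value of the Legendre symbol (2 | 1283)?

Pull out 2: since 1283 ≡ 3 (mod 8), (2/1283) = -1.
Reached (1/1283) = 1. Collecting the sign flips along the way, the symbol is -1.

-1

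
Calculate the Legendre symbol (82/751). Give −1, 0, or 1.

Pull out 2: since 751 ≡ 7 (mod 8), (2/751) = +1.
Reciprocity: 41 ≡ 1 and 751 ≡ 3 (mod 4), so (41/751) = +(751/41).
Reduce top mod 41: now compute (13/41).
Reciprocity: 13 ≡ 1 and 41 ≡ 1 (mod 4), so (13/41) = +(41/13).
Reduce top mod 13: now compute (2/13).
Pull out 2: since 13 ≡ 5 (mod 8), (2/13) = -1.
Reached (1/13) = 1. Collecting the sign flips along the way, the symbol is -1.

-1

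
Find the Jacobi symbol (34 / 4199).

0

Pull out 2: since 4199 ≡ 7 (mod 8), (2/4199) = +1.
Reciprocity: 17 ≡ 1 and 4199 ≡ 3 (mod 4), so (17/4199) = +(4199/17).
Reduce top mod 17: now compute (0/17).
Top reduces to 0: gcd > 1, so the symbol is 0.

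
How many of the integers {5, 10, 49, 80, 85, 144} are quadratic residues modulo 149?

(5/149) = +1 → QR.
(10/149) = -1 → non-residue.
(49/149) = +1 → QR.
(80/149) = +1 → QR.
(85/149) = +1 → QR.
(144/149) = +1 → QR.
Total quadratic residues among the 6: 5.

5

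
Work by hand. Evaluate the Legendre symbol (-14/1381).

-1

First reduce: -14 ≡ 1367 (mod 1381).
Reciprocity: 1367 ≡ 3 and 1381 ≡ 1 (mod 4), so (1367/1381) = +(1381/1367).
Reduce top mod 1367: now compute (14/1367).
Pull out 2: since 1367 ≡ 7 (mod 8), (2/1367) = +1.
Reciprocity: 7 ≡ 3 and 1367 ≡ 3 (mod 4), so (7/1367) = −(1367/7).
Reduce top mod 7: now compute (2/7).
Pull out 2: since 7 ≡ 7 (mod 8), (2/7) = +1.
Reached (1/7) = 1. Collecting the sign flips along the way, the symbol is -1.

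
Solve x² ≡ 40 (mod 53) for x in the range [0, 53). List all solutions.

53 ≡ 1 (mod 4), so we find a root by search.
Trying successive values, 26² = 676 ≡ 40 (mod 53). The other root is 53 − 26 = 27.

26, 27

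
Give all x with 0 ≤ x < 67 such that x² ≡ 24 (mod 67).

Since 67 ≡ 3 (mod 4), a square root of 24 is 24^((67+1)/4) = 24^17 mod 67.
Repeated squaring: 24^2≡40, 24^4≡59, 24^8≡64, 24^16≡9 (mod 67).
24^17 = 24^(16+1) ≡ 15 (mod 67).
Check: 15² = 225 ≡ 24 (mod 67). The two roots are 15 and 52.

15, 52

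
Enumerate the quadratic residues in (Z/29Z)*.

1,4,5,6,7,9,13,16,20,22,23,24,25,28

Square k = 1,…,14 (k and 29−k give the same square):
1²=1, 2²=4, 3²=9, 4²=16, 5²=25, 6²≡7, 7²≡20, 8²≡6, 9²≡23, 10²≡13, 11²≡5, 12²≡28, 13²≡24, 14²≡22 (mod 29).
So the quadratic residues mod 29 are {1, 4, 5, 6, 7, 9, 13, 16, 20, 22, 23, 24, 25, 28}.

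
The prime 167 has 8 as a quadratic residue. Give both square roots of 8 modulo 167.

Since 167 ≡ 3 (mod 4), a square root of 8 is 8^((167+1)/4) = 8^42 mod 167.
Repeated squaring: 8^2≡64, 8^4≡88, 8^8≡62, 8^16≡3, 8^32≡9 (mod 167).
8^42 = 8^(32+8+2) ≡ 141 (mod 167).
Check: 141² = 19881 ≡ 8 (mod 167). The two roots are 26 and 141.

26, 141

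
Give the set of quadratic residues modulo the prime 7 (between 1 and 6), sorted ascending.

1,2,4

Square k = 1,…,3 (k and 7−k give the same square):
1²=1, 2²=4, 3²≡2 (mod 7).
So the quadratic residues mod 7 are {1, 2, 4}.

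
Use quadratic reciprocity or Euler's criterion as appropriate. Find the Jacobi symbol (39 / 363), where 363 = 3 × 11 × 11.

0

Reciprocity: 39 ≡ 3 and 363 ≡ 3 (mod 4), so (39/363) = −(363/39).
Reduce top mod 39: now compute (12/39).
Pull out 2^2: since 39 ≡ 7 (mod 8), (2/39) = +1, so (2/39)^2 = +1.
Reciprocity: 3 ≡ 3 and 39 ≡ 3 (mod 4), so (3/39) = −(39/3).
Reduce top mod 3: now compute (0/3).
Top reduces to 0: gcd > 1, so the symbol is 0.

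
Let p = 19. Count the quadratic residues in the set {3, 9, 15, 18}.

1

(3/19) = -1 → non-residue.
(9/19) = +1 → QR.
(15/19) = -1 → non-residue.
(18/19) = -1 → non-residue.
Total quadratic residues among the 4: 1.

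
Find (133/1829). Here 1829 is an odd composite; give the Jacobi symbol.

Reciprocity: 133 ≡ 1 and 1829 ≡ 1 (mod 4), so (133/1829) = +(1829/133).
Reduce top mod 133: now compute (100/133).
Pull out 2^2: since 133 ≡ 5 (mod 8), (2/133) = -1, so (2/133)^2 = +1.
Reciprocity: 25 ≡ 1 and 133 ≡ 1 (mod 4), so (25/133) = +(133/25).
Reduce top mod 25: now compute (8/25).
Pull out 2^3: since 25 ≡ 1 (mod 8), (2/25) = +1, so (2/25)^3 = +1.
Reached (1/25) = 1. Collecting the sign flips along the way, the symbol is +1.

1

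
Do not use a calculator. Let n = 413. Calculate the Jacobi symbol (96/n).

Pull out 2^5: since 413 ≡ 5 (mod 8), (2/413) = -1, so (2/413)^5 = -1.
Reciprocity: 3 ≡ 3 and 413 ≡ 1 (mod 4), so (3/413) = +(413/3).
Reduce top mod 3: now compute (2/3).
Pull out 2: since 3 ≡ 3 (mod 8), (2/3) = -1.
Reached (1/3) = 1. Collecting the sign flips along the way, the symbol is +1.

1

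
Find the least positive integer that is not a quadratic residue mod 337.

(2/337) = +1, so 2 is a residue.
(3/337) = +1, so 3 is a residue.
(4/337) = +1, so 4 is a residue.
(5/337) = −1, so 5 is the smallest positive non-residue mod 337.

5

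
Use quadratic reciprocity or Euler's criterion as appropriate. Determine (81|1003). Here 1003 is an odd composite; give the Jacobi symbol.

Reciprocity: 81 ≡ 1 and 1003 ≡ 3 (mod 4), so (81/1003) = +(1003/81).
Reduce top mod 81: now compute (31/81).
Reciprocity: 31 ≡ 3 and 81 ≡ 1 (mod 4), so (31/81) = +(81/31).
Reduce top mod 31: now compute (19/31).
Reciprocity: 19 ≡ 3 and 31 ≡ 3 (mod 4), so (19/31) = −(31/19).
Reduce top mod 19: now compute (12/19).
Pull out 2^2: since 19 ≡ 3 (mod 8), (2/19) = -1, so (2/19)^2 = +1.
Reciprocity: 3 ≡ 3 and 19 ≡ 3 (mod 4), so (3/19) = −(19/3).
Reduce top mod 3: now compute (1/3).
Reached (1/3) = 1. Collecting the sign flips along the way, the symbol is +1.

1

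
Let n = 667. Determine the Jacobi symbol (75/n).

-1

Reciprocity: 75 ≡ 3 and 667 ≡ 3 (mod 4), so (75/667) = −(667/75).
Reduce top mod 75: now compute (67/75).
Reciprocity: 67 ≡ 3 and 75 ≡ 3 (mod 4), so (67/75) = −(75/67).
Reduce top mod 67: now compute (8/67).
Pull out 2^3: since 67 ≡ 3 (mod 8), (2/67) = -1, so (2/67)^3 = -1.
Reached (1/67) = 1. Collecting the sign flips along the way, the symbol is -1.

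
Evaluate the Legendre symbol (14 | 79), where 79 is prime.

Pull out 2: since 79 ≡ 7 (mod 8), (2/79) = +1.
Reciprocity: 7 ≡ 3 and 79 ≡ 3 (mod 4), so (7/79) = −(79/7).
Reduce top mod 7: now compute (2/7).
Pull out 2: since 7 ≡ 7 (mod 8), (2/7) = +1.
Reached (1/7) = 1. Collecting the sign flips along the way, the symbol is -1.

-1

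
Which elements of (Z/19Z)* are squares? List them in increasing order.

Square k = 1,…,9 (k and 19−k give the same square):
1²=1, 2²=4, 3²=9, 4²=16, 5²≡6, 6²≡17, 7²≡11, 8²≡7, 9²≡5 (mod 19).
So the quadratic residues mod 19 are {1, 4, 5, 6, 7, 9, 11, 16, 17}.

1 4 5 6 7 9 11 16 17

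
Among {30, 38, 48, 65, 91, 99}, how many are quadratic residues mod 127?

(30/127) = +1 → QR.
(38/127) = +1 → QR.
(48/127) = -1 → non-residue.
(65/127) = -1 → non-residue.
(91/127) = -1 → non-residue.
(99/127) = +1 → QR.
Total quadratic residues among the 6: 3.

3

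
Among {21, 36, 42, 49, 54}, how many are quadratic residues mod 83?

3

(21/83) = +1 → QR.
(36/83) = +1 → QR.
(42/83) = -1 → non-residue.
(49/83) = +1 → QR.
(54/83) = -1 → non-residue.
Total quadratic residues among the 5: 3.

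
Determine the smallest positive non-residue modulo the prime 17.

3

(2/17) = +1, so 2 is a residue.
(3/17) = −1, so 3 is the smallest positive non-residue mod 17.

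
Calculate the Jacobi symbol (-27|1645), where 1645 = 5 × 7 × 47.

First reduce: -27 ≡ 1618 (mod 1645).
Pull out 2: since 1645 ≡ 5 (mod 8), (2/1645) = -1.
Reciprocity: 809 ≡ 1 and 1645 ≡ 1 (mod 4), so (809/1645) = +(1645/809).
Reduce top mod 809: now compute (27/809).
Reciprocity: 27 ≡ 3 and 809 ≡ 1 (mod 4), so (27/809) = +(809/27).
Reduce top mod 27: now compute (26/27).
Pull out 2: since 27 ≡ 3 (mod 8), (2/27) = -1.
Reciprocity: 13 ≡ 1 and 27 ≡ 3 (mod 4), so (13/27) = +(27/13).
Reduce top mod 13: now compute (1/13).
Reached (1/13) = 1. Collecting the sign flips along the way, the symbol is +1.

1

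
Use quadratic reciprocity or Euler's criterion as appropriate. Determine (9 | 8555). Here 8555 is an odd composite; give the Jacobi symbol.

Reciprocity: 9 ≡ 1 and 8555 ≡ 3 (mod 4), so (9/8555) = +(8555/9).
Reduce top mod 9: now compute (5/9).
Reciprocity: 5 ≡ 1 and 9 ≡ 1 (mod 4), so (5/9) = +(9/5).
Reduce top mod 5: now compute (4/5).
Pull out 2^2: since 5 ≡ 5 (mod 8), (2/5) = -1, so (2/5)^2 = +1.
Reached (1/5) = 1. Collecting the sign flips along the way, the symbol is +1.

1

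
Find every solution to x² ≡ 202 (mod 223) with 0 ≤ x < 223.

47, 176

Since 223 ≡ 3 (mod 4), a square root of 202 is 202^((223+1)/4) = 202^56 mod 223.
Repeated squaring: 202^2≡218, 202^4≡25, 202^8≡179, 202^16≡152, 202^32≡135 (mod 223).
202^56 = 202^(32+16+8) ≡ 47 (mod 223).
Check: 47² = 2209 ≡ 202 (mod 223). The two roots are 47 and 176.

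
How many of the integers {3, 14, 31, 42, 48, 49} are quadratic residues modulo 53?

(3/53) = -1 → non-residue.
(14/53) = -1 → non-residue.
(31/53) = -1 → non-residue.
(42/53) = +1 → QR.
(48/53) = -1 → non-residue.
(49/53) = +1 → QR.
Total quadratic residues among the 6: 2.

2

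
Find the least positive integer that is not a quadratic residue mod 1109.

2

(2/1109) = −1, so 2 is the smallest positive non-residue mod 1109.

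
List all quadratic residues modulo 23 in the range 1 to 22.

Square k = 1,…,11 (k and 23−k give the same square):
1²=1, 2²=4, 3²=9, 4²=16, 5²≡2, 6²≡13, 7²≡3, 8²≡18, 9²≡12, 10²≡8, 11²≡6 (mod 23).
So the quadratic residues mod 23 are {1, 2, 3, 4, 6, 8, 9, 12, 13, 16, 18}.

1, 2, 3, 4, 6, 8, 9, 12, 13, 16, 18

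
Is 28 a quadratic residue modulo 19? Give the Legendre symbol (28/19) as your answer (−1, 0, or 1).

First reduce: 28 ≡ 9 (mod 19).
Reciprocity: 9 ≡ 1 and 19 ≡ 3 (mod 4), so (9/19) = +(19/9).
Reduce top mod 9: now compute (1/9).
Reached (1/9) = 1. Collecting the sign flips along the way, the symbol is +1.

1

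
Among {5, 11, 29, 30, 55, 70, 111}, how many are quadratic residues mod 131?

3

(5/131) = +1 → QR.
(11/131) = +1 → QR.
(29/131) = -1 → non-residue.
(30/131) = -1 → non-residue.
(55/131) = +1 → QR.
(70/131) = -1 → non-residue.
(111/131) = -1 → non-residue.
Total quadratic residues among the 7: 3.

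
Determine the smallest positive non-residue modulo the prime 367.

3

(2/367) = +1, so 2 is a residue.
(3/367) = −1, so 3 is the smallest positive non-residue mod 367.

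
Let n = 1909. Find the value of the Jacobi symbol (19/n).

1

Reciprocity: 19 ≡ 3 and 1909 ≡ 1 (mod 4), so (19/1909) = +(1909/19).
Reduce top mod 19: now compute (9/19).
Reciprocity: 9 ≡ 1 and 19 ≡ 3 (mod 4), so (9/19) = +(19/9).
Reduce top mod 9: now compute (1/9).
Reached (1/9) = 1. Collecting the sign flips along the way, the symbol is +1.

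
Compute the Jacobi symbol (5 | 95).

0

Reciprocity: 5 ≡ 1 and 95 ≡ 3 (mod 4), so (5/95) = +(95/5).
Reduce top mod 5: now compute (0/5).
Top reduces to 0: gcd > 1, so the symbol is 0.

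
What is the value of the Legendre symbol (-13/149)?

Euler's criterion: (-13/149) ≡ 136^74 (mod 149).
136^2 ≡ 20 (mod 149)
136^4 ≡ 102 (mod 149)
136^8 ≡ 123 (mod 149)
136^16 ≡ 80 (mod 149)
136^32 ≡ 142 (mod 149)
136^64 ≡ 49 (mod 149)
136^74 = 136^(64+8+2) ≡ 148 (mod 149).
Result is 148 ≡ −1, so (-13/149) = −1.

-1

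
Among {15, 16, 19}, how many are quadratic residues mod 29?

(15/29) = -1 → non-residue.
(16/29) = +1 → QR.
(19/29) = -1 → non-residue.
Total quadratic residues among the 3: 1.

1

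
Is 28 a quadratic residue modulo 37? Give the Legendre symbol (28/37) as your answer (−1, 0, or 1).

1

Pull out 2^2: since 37 ≡ 5 (mod 8), (2/37) = -1, so (2/37)^2 = +1.
Reciprocity: 7 ≡ 3 and 37 ≡ 1 (mod 4), so (7/37) = +(37/7).
Reduce top mod 7: now compute (2/7).
Pull out 2: since 7 ≡ 7 (mod 8), (2/7) = +1.
Reached (1/7) = 1. Collecting the sign flips along the way, the symbol is +1.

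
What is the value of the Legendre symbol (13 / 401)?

Euler's criterion: (13/401) ≡ 13^200 (mod 401).
13^2 ≡ 169 (mod 401)
13^4 ≡ 90 (mod 401)
13^8 ≡ 80 (mod 401)
13^16 ≡ 385 (mod 401)
13^32 ≡ 256 (mod 401)
13^64 ≡ 173 (mod 401)
13^128 ≡ 255 (mod 401)
13^200 = 13^(128+64+8) ≡ 400 (mod 401).
Result is 400 ≡ −1, so (13/401) = −1.

-1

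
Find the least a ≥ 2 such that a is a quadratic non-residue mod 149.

(2/149) = −1, so 2 is the smallest positive non-residue mod 149.

2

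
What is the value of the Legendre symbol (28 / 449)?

Pull out 2^2: since 449 ≡ 1 (mod 8), (2/449) = +1, so (2/449)^2 = +1.
Reciprocity: 7 ≡ 3 and 449 ≡ 1 (mod 4), so (7/449) = +(449/7).
Reduce top mod 7: now compute (1/7).
Reached (1/7) = 1. Collecting the sign flips along the way, the symbol is +1.

1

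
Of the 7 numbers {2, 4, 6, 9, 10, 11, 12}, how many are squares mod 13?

4

(2/13) = -1 → non-residue.
(4/13) = +1 → QR.
(6/13) = -1 → non-residue.
(9/13) = +1 → QR.
(10/13) = +1 → QR.
(11/13) = -1 → non-residue.
(12/13) = +1 → QR.
Total quadratic residues among the 7: 4.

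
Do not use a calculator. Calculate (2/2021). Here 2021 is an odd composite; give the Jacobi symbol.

Pull out 2: since 2021 ≡ 5 (mod 8), (2/2021) = -1.
Reached (1/2021) = 1. Collecting the sign flips along the way, the symbol is -1.

-1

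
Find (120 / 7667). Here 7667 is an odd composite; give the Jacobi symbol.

Pull out 2^3: since 7667 ≡ 3 (mod 8), (2/7667) = -1, so (2/7667)^3 = -1.
Reciprocity: 15 ≡ 3 and 7667 ≡ 3 (mod 4), so (15/7667) = −(7667/15).
Reduce top mod 15: now compute (2/15).
Pull out 2: since 15 ≡ 7 (mod 8), (2/15) = +1.
Reached (1/15) = 1. Collecting the sign flips along the way, the symbol is +1.

1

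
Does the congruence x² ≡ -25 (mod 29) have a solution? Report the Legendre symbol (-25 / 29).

1

First reduce: -25 ≡ 4 (mod 29).
Pull out 2^2: since 29 ≡ 5 (mod 8), (2/29) = -1, so (2/29)^2 = +1.
Reached (1/29) = 1. Collecting the sign flips along the way, the symbol is +1.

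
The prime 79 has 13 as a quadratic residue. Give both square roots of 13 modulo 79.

31, 48

Since 79 ≡ 3 (mod 4), a square root of 13 is 13^((79+1)/4) = 13^20 mod 79.
Repeated squaring: 13^2≡11, 13^4≡42, 13^8≡26, 13^16≡44 (mod 79).
13^20 = 13^(16+4) ≡ 31 (mod 79).
Check: 31² = 961 ≡ 13 (mod 79). The two roots are 31 and 48.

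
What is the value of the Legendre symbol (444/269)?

First reduce: 444 ≡ 175 (mod 269).
Reciprocity: 175 ≡ 3 and 269 ≡ 1 (mod 4), so (175/269) = +(269/175).
Reduce top mod 175: now compute (94/175).
Pull out 2: since 175 ≡ 7 (mod 8), (2/175) = +1.
Reciprocity: 47 ≡ 3 and 175 ≡ 3 (mod 4), so (47/175) = −(175/47).
Reduce top mod 47: now compute (34/47).
Pull out 2: since 47 ≡ 7 (mod 8), (2/47) = +1.
Reciprocity: 17 ≡ 1 and 47 ≡ 3 (mod 4), so (17/47) = +(47/17).
Reduce top mod 17: now compute (13/17).
Reciprocity: 13 ≡ 1 and 17 ≡ 1 (mod 4), so (13/17) = +(17/13).
Reduce top mod 13: now compute (4/13).
Pull out 2^2: since 13 ≡ 5 (mod 8), (2/13) = -1, so (2/13)^2 = +1.
Reached (1/13) = 1. Collecting the sign flips along the way, the symbol is -1.

-1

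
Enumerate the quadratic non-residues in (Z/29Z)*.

Square k = 1,…,14 (k and 29−k give the same square):
1²=1, 2²=4, 3²=9, 4²=16, 5²=25, 6²≡7, 7²≡20, 8²≡6, 9²≡23, 10²≡13, 11²≡5, 12²≡28, 13²≡24, 14²≡22 (mod 29).
The residues are {1, 4, 5, 6, 7, 9, 13, 16, 20, 22, 23, 24, 25, 28}; the non-residues are the remaining 14 nonzero classes.

2, 3, 8, 10, 11, 12, 14, 15, 17, 18, 19, 21, 26, 27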